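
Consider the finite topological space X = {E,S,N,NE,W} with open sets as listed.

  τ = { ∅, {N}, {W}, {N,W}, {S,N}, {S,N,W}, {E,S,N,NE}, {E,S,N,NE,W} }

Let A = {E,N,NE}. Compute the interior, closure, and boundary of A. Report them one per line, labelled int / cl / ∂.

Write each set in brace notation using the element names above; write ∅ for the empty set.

int(A) = {N}
cl(A)  = {E,S,N,NE}
∂A     = {E,S,NE}

interior: largest open inside A is {N} (from ∅, {N})
cl via duality: int({S,W}) = {W}, so X∖{W} = {E,S,N,NE}
cl∖int = {E,S,NE}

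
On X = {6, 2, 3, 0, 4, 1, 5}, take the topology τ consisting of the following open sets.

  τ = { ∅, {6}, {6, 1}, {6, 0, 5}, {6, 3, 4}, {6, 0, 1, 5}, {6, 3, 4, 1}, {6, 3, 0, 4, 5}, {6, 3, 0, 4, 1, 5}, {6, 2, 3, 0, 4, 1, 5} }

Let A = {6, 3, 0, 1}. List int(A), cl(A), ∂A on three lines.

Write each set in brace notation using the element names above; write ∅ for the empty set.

U open, U⊆A: ∅, {6}, {6, 1}. int(A) = ⋃ = {6, 1}
X∖A={2, 4, 5}, int(X∖A)=∅, hence cl(A)={6, 2, 3, 0, 4, 1, 5}
∂A: remove int from cl → {2, 3, 0, 4, 5}

int(A) = {6, 1}
cl(A)  = {6, 2, 3, 0, 4, 1, 5}
∂A     = {2, 3, 0, 4, 5}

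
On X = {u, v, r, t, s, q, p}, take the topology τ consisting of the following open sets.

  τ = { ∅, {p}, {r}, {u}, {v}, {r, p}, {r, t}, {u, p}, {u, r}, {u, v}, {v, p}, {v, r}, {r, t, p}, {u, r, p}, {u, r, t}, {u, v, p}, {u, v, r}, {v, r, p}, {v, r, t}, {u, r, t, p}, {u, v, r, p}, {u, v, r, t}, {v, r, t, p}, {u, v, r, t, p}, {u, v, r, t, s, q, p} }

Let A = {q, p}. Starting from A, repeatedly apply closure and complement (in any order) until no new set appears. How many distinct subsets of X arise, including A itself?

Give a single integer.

6

X∖A={u, v, r, t, s}, int(X∖A)={u, v, r, t}, hence cl(A)={s, q, p}
Orbit (k=closure, c=complement):
  1. A     = {q, p}
  2. kA    = {s, q, p}
  3. cA    = {u, v, r, t, s}
  4. ckA   = {u, v, r, t}
  5. kcA   = {u, v, r, t, s, q}
  6. ckcA  = {p}
(closed under both — stop)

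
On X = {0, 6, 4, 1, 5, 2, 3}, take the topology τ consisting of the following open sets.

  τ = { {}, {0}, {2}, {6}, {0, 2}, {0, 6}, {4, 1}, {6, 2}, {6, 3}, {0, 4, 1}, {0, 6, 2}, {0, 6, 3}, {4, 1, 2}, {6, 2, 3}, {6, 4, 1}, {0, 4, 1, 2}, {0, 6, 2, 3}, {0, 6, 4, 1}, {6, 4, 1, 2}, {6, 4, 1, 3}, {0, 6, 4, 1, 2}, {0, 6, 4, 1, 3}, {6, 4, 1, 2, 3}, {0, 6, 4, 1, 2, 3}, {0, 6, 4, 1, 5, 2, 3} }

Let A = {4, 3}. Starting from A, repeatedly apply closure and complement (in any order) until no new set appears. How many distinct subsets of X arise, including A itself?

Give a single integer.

complement {0, 6, 1, 5, 2}; its interior {0, 6, 2}; cl(A) = X∖{0, 6, 2} = {4, 1, 5, 3}
With k = closure, c = complement:
  1. A     = {4, 3}
  2. kA    = {4, 1, 5, 3}
  3. cA    = {0, 6, 1, 5, 2}
  4. ckA   = {0, 6, 2}
  5. kcA   = {0, 6, 4, 1, 5, 2, 3}
  6. kckA  = {0, 6, 5, 2, 3}
  7. ckcA  = {}
  8. ckckA = {4, 1}
  9. kckckA = {4, 1, 5}
  10. ckckckA = {0, 6, 2, 3}
k, c of each give nothing new

10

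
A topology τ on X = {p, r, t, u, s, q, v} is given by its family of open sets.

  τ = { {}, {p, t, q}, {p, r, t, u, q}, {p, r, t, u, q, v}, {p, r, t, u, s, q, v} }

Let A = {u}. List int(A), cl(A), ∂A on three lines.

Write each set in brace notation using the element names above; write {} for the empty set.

int(A) = {}
cl(A)  = {r, u, s, v}
∂A     = {r, u, s, v}

opens ⊆ A: {}; union → int = {}
complement {p, r, t, s, q, v}; its interior {p, t, q}; cl(A) = X∖{p, t, q} = {r, u, s, v}
boundary = {r, u, s, v} ∖ {} = {r, u, s, v}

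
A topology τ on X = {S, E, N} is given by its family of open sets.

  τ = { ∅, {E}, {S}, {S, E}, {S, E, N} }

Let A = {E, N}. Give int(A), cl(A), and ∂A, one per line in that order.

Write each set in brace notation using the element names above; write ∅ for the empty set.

opens ⊆ A: ∅, {E}; union → int = {E}
complement {S}; its interior {S}; cl(A) = X∖{S} = {E, N}
boundary = {E, N} ∖ {E} = {N}

int(A) = {E}
cl(A)  = {E, N}
∂A     = {N}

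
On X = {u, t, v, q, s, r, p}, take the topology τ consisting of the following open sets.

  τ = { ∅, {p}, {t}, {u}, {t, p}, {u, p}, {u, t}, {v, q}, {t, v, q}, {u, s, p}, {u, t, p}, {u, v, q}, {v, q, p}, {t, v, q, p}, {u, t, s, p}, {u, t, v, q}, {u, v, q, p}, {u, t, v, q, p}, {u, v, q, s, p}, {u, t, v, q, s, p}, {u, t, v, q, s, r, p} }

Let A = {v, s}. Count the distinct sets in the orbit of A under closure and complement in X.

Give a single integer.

X∖A={u, t, q, r, p}, int(X∖A)={u, t, p}, hence cl(A)={v, q, s, r}
Orbit (k=closure, c=complement):
  1. A     = {v, s}
  2. kA    = {v, q, s, r}
  3. cA    = {u, t, q, r, p}
  4. ckA   = {u, t, p}
  5. kcA   = {u, t, v, q, s, r, p}
  6. kckA  = {u, t, s, r, p}
  7. ckcA  = ∅
  8. ckckA = {v, q}
  9. kckckA = {v, q, r}
  10. ckckckA = {u, t, s, p}
(closed under both — stop)

10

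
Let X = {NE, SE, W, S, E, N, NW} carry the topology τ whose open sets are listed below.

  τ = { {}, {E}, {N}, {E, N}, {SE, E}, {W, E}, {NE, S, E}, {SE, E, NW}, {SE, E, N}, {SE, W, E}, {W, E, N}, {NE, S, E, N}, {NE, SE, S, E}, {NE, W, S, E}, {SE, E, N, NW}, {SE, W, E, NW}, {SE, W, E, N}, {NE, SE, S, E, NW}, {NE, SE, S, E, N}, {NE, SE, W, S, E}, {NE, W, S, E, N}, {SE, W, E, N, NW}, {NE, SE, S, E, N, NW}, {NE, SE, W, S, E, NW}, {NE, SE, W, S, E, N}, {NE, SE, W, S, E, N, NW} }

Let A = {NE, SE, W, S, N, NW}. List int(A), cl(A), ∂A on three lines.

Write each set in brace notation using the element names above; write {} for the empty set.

opens ⊆ A: {}, {N}; union → int = {N}
complement {E}; its interior {E}; cl(A) = X∖{E} = {NE, SE, W, S, N, NW}
boundary = {NE, SE, W, S, N, NW} ∖ {N} = {NE, SE, W, S, NW}

int(A) = {N}
cl(A)  = {NE, SE, W, S, N, NW}
∂A     = {NE, SE, W, S, NW}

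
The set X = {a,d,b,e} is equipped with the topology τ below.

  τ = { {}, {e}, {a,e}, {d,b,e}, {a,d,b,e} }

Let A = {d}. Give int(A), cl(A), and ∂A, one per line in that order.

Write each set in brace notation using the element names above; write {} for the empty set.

open subsets of A: {}; so int(A) = {}
closure: X∖int(X∖A) = X∖{a,e} = {d,b}
∂A = {d,b} minus {} = {d,b}

int(A) = {}
cl(A)  = {d,b}
∂A     = {d,b}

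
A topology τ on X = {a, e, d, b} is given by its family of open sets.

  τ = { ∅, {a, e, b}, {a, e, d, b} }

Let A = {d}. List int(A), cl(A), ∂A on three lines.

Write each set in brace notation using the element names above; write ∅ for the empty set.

opens ⊆ A: ∅; union → int = ∅
complement {a, e, b}; its interior {a, e, b}; cl(A) = X∖{a, e, b} = {d}
boundary = {d} ∖ ∅ = {d}

int(A) = ∅
cl(A)  = {d}
∂A     = {d}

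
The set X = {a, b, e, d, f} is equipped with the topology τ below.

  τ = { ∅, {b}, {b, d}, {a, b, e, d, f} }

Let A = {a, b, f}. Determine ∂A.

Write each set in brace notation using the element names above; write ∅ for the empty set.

interior: largest open inside A is {b} (from ∅, {b})
cl via duality: int({e, d}) = ∅, so X∖∅ = {a, b, e, d, f}
cl∖int = {a, e, d, f}

{a, e, d, f}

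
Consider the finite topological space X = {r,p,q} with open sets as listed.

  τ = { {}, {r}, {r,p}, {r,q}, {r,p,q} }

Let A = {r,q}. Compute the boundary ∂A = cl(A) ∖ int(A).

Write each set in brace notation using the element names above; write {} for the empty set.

{p}

opens ⊆ A: {}, {r}, {r,q}; union → int = {r,q}
complement {p}; its interior {}; cl(A) = X∖{} = {r,p,q}
boundary = {r,p,q} ∖ {r,q} = {p}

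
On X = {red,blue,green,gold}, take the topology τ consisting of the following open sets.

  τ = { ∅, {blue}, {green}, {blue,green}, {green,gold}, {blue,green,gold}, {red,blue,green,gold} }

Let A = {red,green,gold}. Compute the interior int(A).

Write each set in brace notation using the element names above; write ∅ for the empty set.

opens ⊆ A: ∅, {green}, {green,gold}; union → int = {green,gold}

{green,gold}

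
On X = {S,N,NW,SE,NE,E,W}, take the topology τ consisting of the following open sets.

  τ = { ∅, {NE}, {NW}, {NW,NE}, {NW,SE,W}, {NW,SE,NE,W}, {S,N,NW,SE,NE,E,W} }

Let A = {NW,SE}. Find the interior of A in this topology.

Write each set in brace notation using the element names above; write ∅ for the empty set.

{NW}

open subsets of A: ∅, {NW}; so int(A) = {NW}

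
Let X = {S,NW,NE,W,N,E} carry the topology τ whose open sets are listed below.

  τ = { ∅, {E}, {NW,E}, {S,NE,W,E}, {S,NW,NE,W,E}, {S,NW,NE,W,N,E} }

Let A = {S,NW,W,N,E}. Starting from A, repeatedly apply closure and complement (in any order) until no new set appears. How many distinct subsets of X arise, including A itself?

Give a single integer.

6

X∖A={NE}, int(X∖A)=∅, hence cl(A)={S,NW,NE,W,N,E}
Orbit (k=closure, c=complement):
  1. A     = {S,NW,W,N,E}
  2. kA    = {S,NW,NE,W,N,E}
  3. cA    = {NE}
  4. ckA   = ∅
  5. kcA   = {S,NE,W,N}
  6. ckcA  = {NW,E}
(closed under both — stop)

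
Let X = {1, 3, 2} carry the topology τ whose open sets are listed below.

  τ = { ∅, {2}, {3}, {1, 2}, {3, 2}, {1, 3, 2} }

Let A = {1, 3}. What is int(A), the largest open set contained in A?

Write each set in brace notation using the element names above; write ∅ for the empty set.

open subsets of A: ∅, {3}; so int(A) = {3}

{3}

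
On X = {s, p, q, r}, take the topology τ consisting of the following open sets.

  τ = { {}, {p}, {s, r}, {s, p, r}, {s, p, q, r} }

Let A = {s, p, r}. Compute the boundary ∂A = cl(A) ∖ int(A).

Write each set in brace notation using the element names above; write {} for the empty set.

{q}

U open, U⊆A: {}, {p}, {s, r}, {s, p, r}. int(A) = ⋃ = {s, p, r}
X∖A={q}, int(X∖A)={}, hence cl(A)={s, p, q, r}
∂A: remove int from cl → {q}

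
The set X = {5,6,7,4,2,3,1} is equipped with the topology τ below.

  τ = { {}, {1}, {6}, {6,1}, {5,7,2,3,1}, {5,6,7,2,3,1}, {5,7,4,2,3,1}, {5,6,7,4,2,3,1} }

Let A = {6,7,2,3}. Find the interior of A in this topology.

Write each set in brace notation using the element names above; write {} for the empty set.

U open, U⊆A: {}, {6}. int(A) = ⋃ = {6}

{6}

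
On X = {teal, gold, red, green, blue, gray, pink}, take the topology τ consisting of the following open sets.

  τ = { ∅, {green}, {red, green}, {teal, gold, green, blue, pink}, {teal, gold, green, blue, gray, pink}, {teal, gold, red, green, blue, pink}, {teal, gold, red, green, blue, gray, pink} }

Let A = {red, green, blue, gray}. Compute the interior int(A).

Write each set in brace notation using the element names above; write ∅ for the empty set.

U open, U⊆A: ∅, {green}, {red, green}. int(A) = ⋃ = {red, green}

{red, green}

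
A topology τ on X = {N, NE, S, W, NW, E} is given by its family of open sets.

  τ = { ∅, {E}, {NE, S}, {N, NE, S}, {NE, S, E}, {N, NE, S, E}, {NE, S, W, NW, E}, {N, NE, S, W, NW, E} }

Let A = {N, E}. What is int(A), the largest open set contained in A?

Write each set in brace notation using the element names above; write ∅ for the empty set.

{E}

opens ⊆ A: ∅, {E}; union → int = {E}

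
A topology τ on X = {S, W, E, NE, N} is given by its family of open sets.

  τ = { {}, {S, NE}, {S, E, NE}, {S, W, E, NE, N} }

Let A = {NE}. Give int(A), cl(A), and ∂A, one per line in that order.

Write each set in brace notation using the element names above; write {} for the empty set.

opens ⊆ A: {}; union → int = {}
complement {S, W, E, N}; its interior {}; cl(A) = X∖{} = {S, W, E, NE, N}
boundary = {S, W, E, NE, N} ∖ {} = {S, W, E, NE, N}

int(A) = {}
cl(A)  = {S, W, E, NE, N}
∂A     = {S, W, E, NE, N}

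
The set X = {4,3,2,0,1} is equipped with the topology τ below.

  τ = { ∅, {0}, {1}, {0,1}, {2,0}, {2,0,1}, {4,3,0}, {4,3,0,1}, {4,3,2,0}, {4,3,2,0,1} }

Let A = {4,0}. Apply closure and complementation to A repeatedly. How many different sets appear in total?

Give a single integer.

6

closure: X∖int(X∖A) = X∖{1} = {4,3,2,0}
Let k=closure and c=complement:
  1. A     = {4,0}
  2. kA    = {4,3,2,0}
  3. cA    = {3,2,1}
  4. ckA   = {1}
  5. kcA   = {4,3,2,1}
  6. ckcA  = {0}
— saturated at 6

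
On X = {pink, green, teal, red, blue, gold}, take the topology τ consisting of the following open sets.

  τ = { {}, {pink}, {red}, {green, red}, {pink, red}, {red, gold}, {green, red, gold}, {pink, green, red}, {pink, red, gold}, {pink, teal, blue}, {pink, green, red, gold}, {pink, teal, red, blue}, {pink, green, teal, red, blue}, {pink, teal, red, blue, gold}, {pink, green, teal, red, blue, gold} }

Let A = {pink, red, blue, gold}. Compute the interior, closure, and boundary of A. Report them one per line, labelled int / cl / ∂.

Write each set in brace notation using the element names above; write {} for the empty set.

U open, U⊆A: {}, {red}, {pink}, {red, gold}, {pink, red}, {pink, red, gold}. int(A) = ⋃ = {pink, red, gold}
X∖A={green, teal}, int(X∖A)={}, hence cl(A)={pink, green, teal, red, blue, gold}
∂A: remove int from cl → {green, teal, blue}

int(A) = {pink, red, gold}
cl(A)  = {pink, green, teal, red, blue, gold}
∂A     = {green, teal, blue}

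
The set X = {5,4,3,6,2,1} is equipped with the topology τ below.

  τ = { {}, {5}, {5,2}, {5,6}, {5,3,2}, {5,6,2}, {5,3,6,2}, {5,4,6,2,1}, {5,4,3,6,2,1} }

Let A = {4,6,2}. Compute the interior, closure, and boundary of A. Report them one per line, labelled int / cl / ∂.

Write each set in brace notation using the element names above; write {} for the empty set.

opens ⊆ A: {}; union → int = {}
complement {5,3,1}; its interior {5}; cl(A) = X∖{5} = {4,3,6,2,1}
boundary = {4,3,6,2,1} ∖ {} = {4,3,6,2,1}

int(A) = {}
cl(A)  = {4,3,6,2,1}
∂A     = {4,3,6,2,1}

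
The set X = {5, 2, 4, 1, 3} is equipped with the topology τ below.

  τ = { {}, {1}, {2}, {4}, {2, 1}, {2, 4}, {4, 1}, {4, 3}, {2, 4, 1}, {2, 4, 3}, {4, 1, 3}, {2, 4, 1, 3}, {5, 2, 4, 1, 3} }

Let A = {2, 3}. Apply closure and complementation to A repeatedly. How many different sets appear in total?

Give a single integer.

8

X∖A={5, 4, 1}, int(X∖A)={4, 1}, hence cl(A)={5, 2, 3}
Orbit (k=closure, c=complement):
  1. A     = {2, 3}
  2. kA    = {5, 2, 3}
  3. cA    = {5, 4, 1}
  4. ckA   = {4, 1}
  5. kcA   = {5, 4, 1, 3}
  6. ckcA  = {2}
  7. kckcA = {5, 2}
  8. ckckcA = {4, 1, 3}
(closed under both — stop)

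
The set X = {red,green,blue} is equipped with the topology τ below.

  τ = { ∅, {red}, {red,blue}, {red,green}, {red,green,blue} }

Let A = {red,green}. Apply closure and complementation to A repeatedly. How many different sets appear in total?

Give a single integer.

4

complement {blue}; its interior ∅; cl(A) = X∖∅ = {red,green,blue}
With k = closure, c = complement:
  1. A     = {red,green}
  2. kA    = {red,green,blue}
  3. cA    = {blue}
  4. ckA   = ∅
k, c of each give nothing new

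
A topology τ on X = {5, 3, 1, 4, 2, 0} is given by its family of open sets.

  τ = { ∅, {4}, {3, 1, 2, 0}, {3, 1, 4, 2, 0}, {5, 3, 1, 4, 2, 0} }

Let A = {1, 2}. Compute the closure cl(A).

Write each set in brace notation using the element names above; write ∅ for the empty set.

X∖A={5, 3, 4, 0}, int(X∖A)={4}, hence cl(A)={5, 3, 1, 2, 0}

{5, 3, 1, 2, 0}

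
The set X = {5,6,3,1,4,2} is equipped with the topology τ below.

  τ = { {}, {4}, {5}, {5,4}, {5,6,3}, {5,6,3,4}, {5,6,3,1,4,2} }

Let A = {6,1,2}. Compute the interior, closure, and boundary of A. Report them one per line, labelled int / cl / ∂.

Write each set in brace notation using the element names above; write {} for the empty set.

int(A) = {}
cl(A)  = {6,3,1,2}
∂A     = {6,3,1,2}

U open, U⊆A: {}. int(A) = ⋃ = {}
X∖A={5,3,4}, int(X∖A)={5,4}, hence cl(A)={6,3,1,2}
∂A: remove int from cl → {6,3,1,2}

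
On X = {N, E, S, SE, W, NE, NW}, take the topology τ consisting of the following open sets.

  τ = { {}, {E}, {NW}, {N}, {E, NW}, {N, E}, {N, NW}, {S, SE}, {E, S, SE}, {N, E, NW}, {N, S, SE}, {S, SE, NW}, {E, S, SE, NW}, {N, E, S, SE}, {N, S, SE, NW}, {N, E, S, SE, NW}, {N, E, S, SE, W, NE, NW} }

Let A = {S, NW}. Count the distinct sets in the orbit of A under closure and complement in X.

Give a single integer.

10

cl via duality: int({N, E, SE, W, NE}) = {N, E}, so X∖{N, E} = {S, SE, W, NE, NW}
Write k for closure, c for complement:
  1. A     = {S, NW}
  2. kA    = {S, SE, W, NE, NW}
  3. cA    = {N, E, SE, W, NE}
  4. ckA   = {N, E}
  5. kcA   = {N, E, S, SE, W, NE}
  6. kckA  = {N, E, W, NE}
  7. ckcA  = {NW}
  8. ckckA = {S, SE, NW}
  9. kckcA = {W, NE, NW}
  10. ckckcA = {N, E, S, SE}
applying k or c yields no new set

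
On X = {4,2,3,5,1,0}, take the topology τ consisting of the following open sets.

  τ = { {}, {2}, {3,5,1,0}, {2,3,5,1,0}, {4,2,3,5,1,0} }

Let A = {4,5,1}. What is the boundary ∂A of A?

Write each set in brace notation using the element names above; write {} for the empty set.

{4,3,5,1,0}

U open, U⊆A: {}. int(A) = ⋃ = {}
X∖A={2,3,0}, int(X∖A)={2}, hence cl(A)={4,3,5,1,0}
∂A: remove int from cl → {4,3,5,1,0}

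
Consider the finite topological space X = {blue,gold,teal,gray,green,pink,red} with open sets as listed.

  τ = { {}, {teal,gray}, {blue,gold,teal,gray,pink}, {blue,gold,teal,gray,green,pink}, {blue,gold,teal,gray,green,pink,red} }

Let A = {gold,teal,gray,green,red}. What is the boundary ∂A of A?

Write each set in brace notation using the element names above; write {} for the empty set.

U open, U⊆A: {}, {teal,gray}. int(A) = ⋃ = {teal,gray}
X∖A={blue,pink}, int(X∖A)={}, hence cl(A)={blue,gold,teal,gray,green,pink,red}
∂A: remove int from cl → {blue,gold,green,pink,red}

{blue,gold,green,pink,red}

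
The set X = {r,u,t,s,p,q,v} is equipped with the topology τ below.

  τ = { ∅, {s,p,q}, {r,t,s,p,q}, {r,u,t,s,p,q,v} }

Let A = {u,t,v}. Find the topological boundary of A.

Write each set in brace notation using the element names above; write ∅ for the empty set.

{r,u,t,v}

open subsets of A: ∅; so int(A) = ∅
closure: X∖int(X∖A) = X∖{s,p,q} = {r,u,t,v}
∂A = {r,u,t,v} minus ∅ = {r,u,t,v}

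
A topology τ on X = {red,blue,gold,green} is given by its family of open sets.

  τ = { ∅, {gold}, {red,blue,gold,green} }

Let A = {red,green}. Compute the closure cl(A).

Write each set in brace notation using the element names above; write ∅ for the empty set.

{red,blue,green}

X∖A={blue,gold}, int(X∖A)={gold}, hence cl(A)={red,blue,green}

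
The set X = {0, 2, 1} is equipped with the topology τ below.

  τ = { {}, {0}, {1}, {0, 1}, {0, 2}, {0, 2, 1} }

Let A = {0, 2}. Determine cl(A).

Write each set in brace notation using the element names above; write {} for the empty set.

closure: X∖int(X∖A) = X∖{1} = {0, 2}

{0, 2}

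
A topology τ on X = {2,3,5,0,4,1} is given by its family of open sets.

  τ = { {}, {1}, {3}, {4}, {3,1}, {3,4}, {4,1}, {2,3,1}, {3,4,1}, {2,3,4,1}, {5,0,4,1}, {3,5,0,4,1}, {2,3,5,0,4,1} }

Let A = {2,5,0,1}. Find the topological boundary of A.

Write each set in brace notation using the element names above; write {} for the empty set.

open subsets of A: {}, {1}; so int(A) = {1}
closure: X∖int(X∖A) = X∖{3,4} = {2,5,0,1}
∂A = {2,5,0,1} minus {1} = {2,5,0}

{2,5,0}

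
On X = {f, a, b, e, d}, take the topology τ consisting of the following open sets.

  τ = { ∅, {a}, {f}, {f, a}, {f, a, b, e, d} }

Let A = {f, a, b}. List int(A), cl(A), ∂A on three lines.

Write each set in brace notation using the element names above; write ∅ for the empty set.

U open, U⊆A: ∅, {f}, {a}, {f, a}. int(A) = ⋃ = {f, a}
X∖A={e, d}, int(X∖A)=∅, hence cl(A)={f, a, b, e, d}
∂A: remove int from cl → {b, e, d}

int(A) = {f, a}
cl(A)  = {f, a, b, e, d}
∂A     = {b, e, d}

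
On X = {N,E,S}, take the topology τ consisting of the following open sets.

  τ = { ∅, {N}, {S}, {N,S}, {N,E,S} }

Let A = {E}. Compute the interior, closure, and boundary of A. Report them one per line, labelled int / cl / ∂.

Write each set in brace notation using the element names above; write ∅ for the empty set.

int(A) = ∅
cl(A)  = {E}
∂A     = {E}

open subsets of A: ∅; so int(A) = ∅
closure: X∖int(X∖A) = X∖{N,S} = {E}
∂A = {E} minus ∅ = {E}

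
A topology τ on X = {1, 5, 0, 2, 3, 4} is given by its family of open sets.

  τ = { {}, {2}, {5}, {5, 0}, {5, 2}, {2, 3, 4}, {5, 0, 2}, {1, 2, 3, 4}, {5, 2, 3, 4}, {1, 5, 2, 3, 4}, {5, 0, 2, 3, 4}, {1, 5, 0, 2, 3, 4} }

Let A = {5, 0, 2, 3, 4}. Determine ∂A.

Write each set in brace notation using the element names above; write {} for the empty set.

{1}

U open, U⊆A: {}, {2}, {5}, {5, 0}, {5, 2}, {2, 3, 4}, {5, 0, 2}, {5, 2, 3, 4}, {5, 0, 2, 3, 4}. int(A) = ⋃ = {5, 0, 2, 3, 4}
X∖A={1}, int(X∖A)={}, hence cl(A)={1, 5, 0, 2, 3, 4}
∂A: remove int from cl → {1}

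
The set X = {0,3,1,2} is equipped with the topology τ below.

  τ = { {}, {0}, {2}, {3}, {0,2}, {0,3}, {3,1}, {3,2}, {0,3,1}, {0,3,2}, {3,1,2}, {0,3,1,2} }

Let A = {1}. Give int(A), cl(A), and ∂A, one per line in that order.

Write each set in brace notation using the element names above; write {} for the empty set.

int(A) = {}
cl(A)  = {1}
∂A     = {1}

interior: largest open inside A is {} (from {})
cl via duality: int({0,3,2}) = {0,3,2}, so X∖{0,3,2} = {1}
cl∖int = {1}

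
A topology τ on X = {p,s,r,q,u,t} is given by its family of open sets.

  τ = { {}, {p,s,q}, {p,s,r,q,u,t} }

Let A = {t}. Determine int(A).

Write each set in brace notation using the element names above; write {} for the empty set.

interior: largest open inside A is {} (from {})

{}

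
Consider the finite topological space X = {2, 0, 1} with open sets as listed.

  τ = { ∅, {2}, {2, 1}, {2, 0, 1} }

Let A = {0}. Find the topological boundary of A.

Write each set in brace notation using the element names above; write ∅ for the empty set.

open subsets of A: ∅; so int(A) = ∅
closure: X∖int(X∖A) = X∖{2, 1} = {0}
∂A = {0} minus ∅ = {0}

{0}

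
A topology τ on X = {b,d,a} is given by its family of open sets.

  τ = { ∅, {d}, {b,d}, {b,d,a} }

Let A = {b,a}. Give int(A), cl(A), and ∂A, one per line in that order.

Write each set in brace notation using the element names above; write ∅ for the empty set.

U open, U⊆A: ∅. int(A) = ⋃ = ∅
X∖A={d}, int(X∖A)={d}, hence cl(A)={b,a}
∂A: remove int from cl → {b,a}

int(A) = ∅
cl(A)  = {b,a}
∂A     = {b,a}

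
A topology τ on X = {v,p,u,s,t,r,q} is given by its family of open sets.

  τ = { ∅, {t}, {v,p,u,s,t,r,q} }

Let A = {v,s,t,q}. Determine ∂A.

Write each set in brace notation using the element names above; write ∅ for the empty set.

opens ⊆ A: ∅, {t}; union → int = {t}
complement {p,u,r}; its interior ∅; cl(A) = X∖∅ = {v,p,u,s,t,r,q}
boundary = {v,p,u,s,t,r,q} ∖ {t} = {v,p,u,s,r,q}

{v,p,u,s,r,q}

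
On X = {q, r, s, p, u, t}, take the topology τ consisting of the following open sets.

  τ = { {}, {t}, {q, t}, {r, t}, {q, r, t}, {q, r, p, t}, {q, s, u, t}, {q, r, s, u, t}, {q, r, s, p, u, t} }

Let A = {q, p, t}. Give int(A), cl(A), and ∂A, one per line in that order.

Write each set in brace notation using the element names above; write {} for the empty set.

int(A) = {q, t}
cl(A)  = {q, r, s, p, u, t}
∂A     = {r, s, p, u}

interior: largest open inside A is {q, t} (from {}, {t}, {q, t})
cl via duality: int({r, s, u}) = {}, so X∖{} = {q, r, s, p, u, t}
cl∖int = {r, s, p, u}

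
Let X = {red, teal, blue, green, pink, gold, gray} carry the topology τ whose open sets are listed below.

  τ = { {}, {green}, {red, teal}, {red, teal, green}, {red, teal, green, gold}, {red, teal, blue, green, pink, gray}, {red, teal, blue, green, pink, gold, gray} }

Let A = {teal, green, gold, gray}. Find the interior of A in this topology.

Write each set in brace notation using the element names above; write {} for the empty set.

U open, U⊆A: {}, {green}. int(A) = ⋃ = {green}

{green}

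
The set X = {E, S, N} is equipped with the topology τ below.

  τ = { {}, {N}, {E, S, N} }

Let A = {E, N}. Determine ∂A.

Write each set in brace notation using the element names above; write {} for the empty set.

U open, U⊆A: {}, {N}. int(A) = ⋃ = {N}
X∖A={S}, int(X∖A)={}, hence cl(A)={E, S, N}
∂A: remove int from cl → {E, S}

{E, S}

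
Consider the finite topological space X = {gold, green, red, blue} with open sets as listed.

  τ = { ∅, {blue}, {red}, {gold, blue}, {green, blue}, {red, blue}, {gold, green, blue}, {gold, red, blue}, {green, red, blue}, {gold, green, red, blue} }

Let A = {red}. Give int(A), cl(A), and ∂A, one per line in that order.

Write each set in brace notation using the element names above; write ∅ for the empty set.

int(A) = {red}
cl(A)  = {red}
∂A     = ∅

open subsets of A: ∅, {red}; so int(A) = {red}
closure: X∖int(X∖A) = X∖{gold, green, blue} = {red}
∂A = {red} minus {red} = ∅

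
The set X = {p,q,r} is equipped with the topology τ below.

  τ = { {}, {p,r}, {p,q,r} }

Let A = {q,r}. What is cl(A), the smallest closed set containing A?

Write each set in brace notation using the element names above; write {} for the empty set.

{p,q,r}

cl via duality: int({p}) = {}, so X∖{} = {p,q,r}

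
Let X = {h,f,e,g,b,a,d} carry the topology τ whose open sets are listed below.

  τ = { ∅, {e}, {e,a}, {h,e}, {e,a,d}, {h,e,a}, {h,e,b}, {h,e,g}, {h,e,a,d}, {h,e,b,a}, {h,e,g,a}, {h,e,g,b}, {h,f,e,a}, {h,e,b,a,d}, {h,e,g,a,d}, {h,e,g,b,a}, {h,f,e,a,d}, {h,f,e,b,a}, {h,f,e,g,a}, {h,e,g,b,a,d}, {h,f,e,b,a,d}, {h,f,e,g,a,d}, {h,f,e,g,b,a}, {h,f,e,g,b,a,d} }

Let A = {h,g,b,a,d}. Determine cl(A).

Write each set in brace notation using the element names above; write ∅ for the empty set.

{h,f,g,b,a,d}

closure: X∖int(X∖A) = X∖{e} = {h,f,g,b,a,d}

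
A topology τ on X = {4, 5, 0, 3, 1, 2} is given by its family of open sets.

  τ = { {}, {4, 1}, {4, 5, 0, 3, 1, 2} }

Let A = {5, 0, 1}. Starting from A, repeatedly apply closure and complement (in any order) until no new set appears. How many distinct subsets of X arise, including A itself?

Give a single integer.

4

complement {4, 3, 2}; its interior {}; cl(A) = X∖{} = {4, 5, 0, 3, 1, 2}
With k = closure, c = complement:
  1. A     = {5, 0, 1}
  2. kA    = {4, 5, 0, 3, 1, 2}
  3. cA    = {4, 3, 2}
  4. ckA   = {}
k, c of each give nothing new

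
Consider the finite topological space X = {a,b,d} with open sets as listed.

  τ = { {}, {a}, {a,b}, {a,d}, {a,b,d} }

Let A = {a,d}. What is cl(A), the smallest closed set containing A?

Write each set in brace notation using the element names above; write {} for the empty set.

{a,b,d}

closure: X∖int(X∖A) = X∖{} = {a,b,d}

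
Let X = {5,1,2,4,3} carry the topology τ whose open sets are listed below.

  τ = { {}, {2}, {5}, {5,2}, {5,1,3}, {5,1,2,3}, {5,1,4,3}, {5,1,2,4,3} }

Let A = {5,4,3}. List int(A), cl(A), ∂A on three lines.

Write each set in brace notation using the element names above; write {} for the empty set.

int(A) = {5}
cl(A)  = {5,1,4,3}
∂A     = {1,4,3}

opens ⊆ A: {}, {5}; union → int = {5}
complement {1,2}; its interior {2}; cl(A) = X∖{2} = {5,1,4,3}
boundary = {5,1,4,3} ∖ {5} = {1,4,3}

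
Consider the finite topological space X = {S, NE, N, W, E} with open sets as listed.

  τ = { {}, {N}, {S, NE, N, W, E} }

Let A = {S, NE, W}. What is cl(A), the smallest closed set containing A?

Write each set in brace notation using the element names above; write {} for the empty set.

{S, NE, W, E}

cl via duality: int({N, E}) = {N}, so X∖{N} = {S, NE, W, E}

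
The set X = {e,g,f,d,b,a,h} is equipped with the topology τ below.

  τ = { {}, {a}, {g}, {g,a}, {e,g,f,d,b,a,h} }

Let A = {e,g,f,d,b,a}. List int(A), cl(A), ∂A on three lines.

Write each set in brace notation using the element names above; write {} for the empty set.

opens ⊆ A: {}, {g}, {a}, {g,a}; union → int = {g,a}
complement {h}; its interior {}; cl(A) = X∖{} = {e,g,f,d,b,a,h}
boundary = {e,g,f,d,b,a,h} ∖ {g,a} = {e,f,d,b,h}

int(A) = {g,a}
cl(A)  = {e,g,f,d,b,a,h}
∂A     = {e,f,d,b,h}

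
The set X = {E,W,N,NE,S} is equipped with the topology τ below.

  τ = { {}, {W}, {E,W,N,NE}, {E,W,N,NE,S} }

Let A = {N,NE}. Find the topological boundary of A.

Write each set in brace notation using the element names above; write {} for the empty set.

U open, U⊆A: {}. int(A) = ⋃ = {}
X∖A={E,W,S}, int(X∖A)={W}, hence cl(A)={E,N,NE,S}
∂A: remove int from cl → {E,N,NE,S}

{E,N,NE,S}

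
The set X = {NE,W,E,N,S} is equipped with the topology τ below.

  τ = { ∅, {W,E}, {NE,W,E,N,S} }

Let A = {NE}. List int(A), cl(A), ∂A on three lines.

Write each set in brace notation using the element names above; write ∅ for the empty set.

int(A) = ∅
cl(A)  = {NE,N,S}
∂A     = {NE,N,S}

U open, U⊆A: ∅. int(A) = ⋃ = ∅
X∖A={W,E,N,S}, int(X∖A)={W,E}, hence cl(A)={NE,N,S}
∂A: remove int from cl → {NE,N,S}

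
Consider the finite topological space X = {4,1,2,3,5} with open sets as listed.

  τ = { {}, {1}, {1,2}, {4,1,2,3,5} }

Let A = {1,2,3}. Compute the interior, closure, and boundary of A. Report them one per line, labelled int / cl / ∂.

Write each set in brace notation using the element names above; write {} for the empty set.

int(A) = {1,2}
cl(A)  = {4,1,2,3,5}
∂A     = {4,3,5}

open subsets of A: {}, {1}, {1,2}; so int(A) = {1,2}
closure: X∖int(X∖A) = X∖{} = {4,1,2,3,5}
∂A = {4,1,2,3,5} minus {1,2} = {4,3,5}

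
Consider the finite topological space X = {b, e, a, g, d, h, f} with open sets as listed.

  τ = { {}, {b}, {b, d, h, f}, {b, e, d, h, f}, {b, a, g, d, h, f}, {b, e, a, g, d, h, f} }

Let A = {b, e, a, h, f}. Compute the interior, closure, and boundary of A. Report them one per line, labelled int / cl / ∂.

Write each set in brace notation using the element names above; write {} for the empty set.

open subsets of A: {}, {b}; so int(A) = {b}
closure: X∖int(X∖A) = X∖{} = {b, e, a, g, d, h, f}
∂A = {b, e, a, g, d, h, f} minus {b} = {e, a, g, d, h, f}

int(A) = {b}
cl(A)  = {b, e, a, g, d, h, f}
∂A     = {e, a, g, d, h, f}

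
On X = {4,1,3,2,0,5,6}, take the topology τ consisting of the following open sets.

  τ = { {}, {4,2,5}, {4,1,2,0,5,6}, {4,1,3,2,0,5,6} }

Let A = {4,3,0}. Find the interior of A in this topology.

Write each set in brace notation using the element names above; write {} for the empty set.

{}

U open, U⊆A: {}. int(A) = ⋃ = {}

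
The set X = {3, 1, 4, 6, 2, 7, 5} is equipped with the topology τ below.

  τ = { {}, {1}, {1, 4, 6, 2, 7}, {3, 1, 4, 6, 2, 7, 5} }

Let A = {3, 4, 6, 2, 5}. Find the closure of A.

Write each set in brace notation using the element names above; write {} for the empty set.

X∖A={1, 7}, int(X∖A)={1}, hence cl(A)={3, 4, 6, 2, 7, 5}

{3, 4, 6, 2, 7, 5}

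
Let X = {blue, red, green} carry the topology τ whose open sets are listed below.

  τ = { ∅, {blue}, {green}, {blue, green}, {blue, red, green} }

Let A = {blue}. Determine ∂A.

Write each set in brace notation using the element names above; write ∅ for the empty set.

opens ⊆ A: ∅, {blue}; union → int = {blue}
complement {red, green}; its interior {green}; cl(A) = X∖{green} = {blue, red}
boundary = {blue, red} ∖ {blue} = {red}

{red}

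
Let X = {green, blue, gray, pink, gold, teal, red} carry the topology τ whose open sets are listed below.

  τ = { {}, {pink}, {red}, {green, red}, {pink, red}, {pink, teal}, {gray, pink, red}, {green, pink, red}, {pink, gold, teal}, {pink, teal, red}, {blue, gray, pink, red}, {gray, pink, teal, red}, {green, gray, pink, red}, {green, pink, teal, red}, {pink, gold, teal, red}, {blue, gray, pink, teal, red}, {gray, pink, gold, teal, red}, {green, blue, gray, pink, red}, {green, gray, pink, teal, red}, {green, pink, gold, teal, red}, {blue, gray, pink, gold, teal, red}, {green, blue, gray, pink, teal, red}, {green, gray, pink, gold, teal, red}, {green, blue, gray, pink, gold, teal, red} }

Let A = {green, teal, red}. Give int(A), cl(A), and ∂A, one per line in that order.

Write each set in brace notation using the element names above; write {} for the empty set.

int(A) = {green, red}
cl(A)  = {green, blue, gray, gold, teal, red}
∂A     = {blue, gray, gold, teal}

U open, U⊆A: {}, {red}, {green, red}. int(A) = ⋃ = {green, red}
X∖A={blue, gray, pink, gold}, int(X∖A)={pink}, hence cl(A)={green, blue, gray, gold, teal, red}
∂A: remove int from cl → {blue, gray, gold, teal}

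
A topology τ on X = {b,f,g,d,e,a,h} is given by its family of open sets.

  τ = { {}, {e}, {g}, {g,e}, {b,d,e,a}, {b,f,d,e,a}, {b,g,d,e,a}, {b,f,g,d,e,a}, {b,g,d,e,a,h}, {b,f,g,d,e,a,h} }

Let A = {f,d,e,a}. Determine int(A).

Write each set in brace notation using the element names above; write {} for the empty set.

opens ⊆ A: {}, {e}; union → int = {e}

{e}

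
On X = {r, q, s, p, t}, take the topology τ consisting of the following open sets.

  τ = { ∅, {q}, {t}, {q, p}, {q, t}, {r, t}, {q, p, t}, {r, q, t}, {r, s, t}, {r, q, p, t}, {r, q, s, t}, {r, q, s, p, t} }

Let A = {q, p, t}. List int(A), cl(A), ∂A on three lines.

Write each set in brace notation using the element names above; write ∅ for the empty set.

open subsets of A: ∅, {t}, {q}, {q, p}, {q, t}, {q, p, t}; so int(A) = {q, p, t}
closure: X∖int(X∖A) = X∖∅ = {r, q, s, p, t}
∂A = {r, q, s, p, t} minus {q, p, t} = {r, s}

int(A) = {q, p, t}
cl(A)  = {r, q, s, p, t}
∂A     = {r, s}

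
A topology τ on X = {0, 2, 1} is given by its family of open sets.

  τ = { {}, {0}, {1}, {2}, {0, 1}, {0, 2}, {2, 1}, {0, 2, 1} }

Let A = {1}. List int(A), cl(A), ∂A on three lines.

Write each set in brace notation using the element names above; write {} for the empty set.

open subsets of A: {}, {1}; so int(A) = {1}
closure: X∖int(X∖A) = X∖{0, 2} = {1}
∂A = {1} minus {1} = {}

int(A) = {1}
cl(A)  = {1}
∂A     = {}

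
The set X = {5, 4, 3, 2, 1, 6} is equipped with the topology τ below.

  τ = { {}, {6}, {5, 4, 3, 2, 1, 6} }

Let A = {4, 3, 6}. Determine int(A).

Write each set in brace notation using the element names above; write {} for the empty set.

U open, U⊆A: {}, {6}. int(A) = ⋃ = {6}

{6}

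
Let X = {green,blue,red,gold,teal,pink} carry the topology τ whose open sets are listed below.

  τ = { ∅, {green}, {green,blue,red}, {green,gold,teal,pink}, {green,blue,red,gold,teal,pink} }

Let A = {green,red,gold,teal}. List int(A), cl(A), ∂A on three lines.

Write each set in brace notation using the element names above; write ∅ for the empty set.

int(A) = {green}
cl(A)  = {green,blue,red,gold,teal,pink}
∂A     = {blue,red,gold,teal,pink}

opens ⊆ A: ∅, {green}; union → int = {green}
complement {blue,pink}; its interior ∅; cl(A) = X∖∅ = {green,blue,red,gold,teal,pink}
boundary = {green,blue,red,gold,teal,pink} ∖ {green} = {blue,red,gold,teal,pink}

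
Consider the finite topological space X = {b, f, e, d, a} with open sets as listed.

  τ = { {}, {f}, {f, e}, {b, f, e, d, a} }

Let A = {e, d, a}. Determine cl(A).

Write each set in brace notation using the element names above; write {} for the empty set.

cl via duality: int({b, f}) = {f}, so X∖{f} = {b, e, d, a}

{b, e, d, a}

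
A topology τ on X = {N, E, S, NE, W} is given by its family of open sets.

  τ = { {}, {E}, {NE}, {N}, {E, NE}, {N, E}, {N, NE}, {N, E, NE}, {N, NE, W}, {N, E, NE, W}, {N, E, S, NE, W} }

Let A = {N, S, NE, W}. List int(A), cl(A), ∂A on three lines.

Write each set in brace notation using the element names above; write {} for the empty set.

open subsets of A: {}, {N}, {NE}, {N, NE}, {N, NE, W}; so int(A) = {N, NE, W}
closure: X∖int(X∖A) = X∖{E} = {N, S, NE, W}
∂A = {N, S, NE, W} minus {N, NE, W} = {S}

int(A) = {N, NE, W}
cl(A)  = {N, S, NE, W}
∂A     = {S}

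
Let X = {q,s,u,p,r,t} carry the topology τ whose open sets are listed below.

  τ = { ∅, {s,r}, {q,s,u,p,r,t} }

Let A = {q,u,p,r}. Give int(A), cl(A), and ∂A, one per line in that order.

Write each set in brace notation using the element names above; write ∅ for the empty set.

opens ⊆ A: ∅; union → int = ∅
complement {s,t}; its interior ∅; cl(A) = X∖∅ = {q,s,u,p,r,t}
boundary = {q,s,u,p,r,t} ∖ ∅ = {q,s,u,p,r,t}

int(A) = ∅
cl(A)  = {q,s,u,p,r,t}
∂A     = {q,s,u,p,r,t}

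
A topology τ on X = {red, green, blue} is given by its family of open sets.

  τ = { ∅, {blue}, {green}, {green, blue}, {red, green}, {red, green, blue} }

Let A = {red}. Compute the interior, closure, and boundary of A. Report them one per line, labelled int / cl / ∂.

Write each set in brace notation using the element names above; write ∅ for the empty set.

opens ⊆ A: ∅; union → int = ∅
complement {green, blue}; its interior {green, blue}; cl(A) = X∖{green, blue} = {red}
boundary = {red} ∖ ∅ = {red}

int(A) = ∅
cl(A)  = {red}
∂A     = {red}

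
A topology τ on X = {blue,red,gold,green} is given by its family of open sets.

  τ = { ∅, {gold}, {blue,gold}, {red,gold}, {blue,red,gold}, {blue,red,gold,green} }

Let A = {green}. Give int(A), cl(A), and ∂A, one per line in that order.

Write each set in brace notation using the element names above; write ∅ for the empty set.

int(A) = ∅
cl(A)  = {green}
∂A     = {green}

interior: largest open inside A is ∅ (from ∅)
cl via duality: int({blue,red,gold}) = {blue,red,gold}, so X∖{blue,red,gold} = {green}
cl∖int = {green}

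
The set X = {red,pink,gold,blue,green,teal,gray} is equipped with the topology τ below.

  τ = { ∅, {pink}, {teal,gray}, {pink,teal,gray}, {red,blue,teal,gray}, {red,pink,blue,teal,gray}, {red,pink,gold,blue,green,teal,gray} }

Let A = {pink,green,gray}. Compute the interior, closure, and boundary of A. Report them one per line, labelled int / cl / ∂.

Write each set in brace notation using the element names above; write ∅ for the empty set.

interior: largest open inside A is {pink} (from ∅, {pink})
cl via duality: int({red,gold,blue,teal}) = ∅, so X∖∅ = {red,pink,gold,blue,green,teal,gray}
cl∖int = {red,gold,blue,green,teal,gray}

int(A) = {pink}
cl(A)  = {red,pink,gold,blue,green,teal,gray}
∂A     = {red,gold,blue,green,teal,gray}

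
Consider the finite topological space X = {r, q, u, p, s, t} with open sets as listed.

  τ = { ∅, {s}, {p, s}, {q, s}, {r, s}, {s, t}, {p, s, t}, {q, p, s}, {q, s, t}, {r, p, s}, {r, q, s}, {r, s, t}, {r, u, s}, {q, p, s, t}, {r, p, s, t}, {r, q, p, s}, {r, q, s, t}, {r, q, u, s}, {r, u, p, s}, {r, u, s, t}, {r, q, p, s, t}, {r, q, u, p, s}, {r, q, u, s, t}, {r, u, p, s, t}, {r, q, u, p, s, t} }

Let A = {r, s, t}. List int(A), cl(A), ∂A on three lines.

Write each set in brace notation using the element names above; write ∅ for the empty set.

int(A) = {r, s, t}
cl(A)  = {r, q, u, p, s, t}
∂A     = {q, u, p}

U open, U⊆A: ∅, {s}, {r, s}, {s, t}, {r, s, t}. int(A) = ⋃ = {r, s, t}
X∖A={q, u, p}, int(X∖A)=∅, hence cl(A)={r, q, u, p, s, t}
∂A: remove int from cl → {q, u, p}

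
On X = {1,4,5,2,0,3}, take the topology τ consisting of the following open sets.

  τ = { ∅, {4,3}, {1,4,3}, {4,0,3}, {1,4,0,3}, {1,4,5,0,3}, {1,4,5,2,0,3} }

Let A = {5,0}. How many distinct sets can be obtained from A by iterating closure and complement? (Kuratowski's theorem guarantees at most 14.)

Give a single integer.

cl via duality: int({1,4,2,3}) = {1,4,3}, so X∖{1,4,3} = {5,2,0}
Write k for closure, c for complement:
  1. A     = {5,0}
  2. kA    = {5,2,0}
  3. cA    = {1,4,2,3}
  4. ckA   = {1,4,3}
  5. kcA   = {1,4,5,2,0,3}
  6. ckcA  = ∅
applying k or c yields no new set

6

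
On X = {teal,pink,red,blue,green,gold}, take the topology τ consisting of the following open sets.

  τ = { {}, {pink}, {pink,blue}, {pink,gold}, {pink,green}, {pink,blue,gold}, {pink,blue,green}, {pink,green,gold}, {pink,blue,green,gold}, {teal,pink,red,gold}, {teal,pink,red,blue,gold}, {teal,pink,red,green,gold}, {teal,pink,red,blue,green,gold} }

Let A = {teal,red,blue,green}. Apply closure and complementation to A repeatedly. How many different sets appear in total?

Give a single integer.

4

complement {pink,gold}; its interior {pink,gold}; cl(A) = X∖{pink,gold} = {teal,red,blue,green}
With k = closure, c = complement:
  1. A     = {teal,red,blue,green}
  2. cA    = {pink,gold}
  3. kcA   = {teal,pink,red,blue,green,gold}
  4. ckcA  = {}
k, c of each give nothing new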